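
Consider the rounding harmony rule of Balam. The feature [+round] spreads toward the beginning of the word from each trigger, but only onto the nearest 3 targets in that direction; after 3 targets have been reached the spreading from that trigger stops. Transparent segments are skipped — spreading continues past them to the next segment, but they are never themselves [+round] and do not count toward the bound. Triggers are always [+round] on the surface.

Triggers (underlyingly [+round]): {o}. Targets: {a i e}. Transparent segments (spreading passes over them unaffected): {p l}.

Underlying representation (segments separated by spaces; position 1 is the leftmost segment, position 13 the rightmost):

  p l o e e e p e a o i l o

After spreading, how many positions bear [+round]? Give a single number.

7

From /o/ at 3 leftward: 2 /l/ transparent; 1 /p/ transparent; word edge.
From /o/ at 10 leftward: 9 /a/ → [+round]; 8 /e/ → [+round]; 7 /p/ transparent; 6 /e/ → [+round]; bound reached.
From /o/ at 13 leftward: 12 /l/ transparent; 11 /i/ → [+round]; 10 /o/ is itself a trigger — this domain ends here.
Targets with no active source: positions 4 5 stay [-round].
[+round] positions on the surface: 3 6 8 9 10 11 13.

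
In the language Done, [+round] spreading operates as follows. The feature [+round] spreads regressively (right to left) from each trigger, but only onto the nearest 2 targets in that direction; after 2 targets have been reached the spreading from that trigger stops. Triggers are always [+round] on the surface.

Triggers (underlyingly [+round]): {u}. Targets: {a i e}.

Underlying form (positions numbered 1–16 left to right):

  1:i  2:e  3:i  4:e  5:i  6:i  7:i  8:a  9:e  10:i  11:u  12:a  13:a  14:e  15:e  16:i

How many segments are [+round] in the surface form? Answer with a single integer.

3

From /u/ at 11 leftward: 10 /i/ → [+round]; 9 /e/ → [+round]; bound reached.
Targets with no active source: positions 1 2 3 4 5 6 7 8 12 13 14 15 16 stay [-round].
[+round] positions on the surface: 9 10 11.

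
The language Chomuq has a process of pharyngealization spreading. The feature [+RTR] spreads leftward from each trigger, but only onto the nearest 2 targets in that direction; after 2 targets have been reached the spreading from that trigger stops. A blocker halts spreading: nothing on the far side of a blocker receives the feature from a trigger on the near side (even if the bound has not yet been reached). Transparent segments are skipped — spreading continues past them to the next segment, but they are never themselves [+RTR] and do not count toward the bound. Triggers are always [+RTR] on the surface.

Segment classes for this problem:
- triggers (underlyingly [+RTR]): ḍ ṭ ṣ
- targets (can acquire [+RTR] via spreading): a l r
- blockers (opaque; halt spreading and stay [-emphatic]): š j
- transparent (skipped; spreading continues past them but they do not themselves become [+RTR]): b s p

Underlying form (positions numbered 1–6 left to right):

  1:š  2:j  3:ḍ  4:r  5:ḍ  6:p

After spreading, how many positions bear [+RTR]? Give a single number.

3

From /ḍ/ at 3 leftward: 2 /j/ blocks.
From /ḍ/ at 5 leftward: 4 /r/ → [+RTR]; 3 /ḍ/ is itself a trigger — this domain ends here.
[+RTR] positions on the surface: 3 4 5.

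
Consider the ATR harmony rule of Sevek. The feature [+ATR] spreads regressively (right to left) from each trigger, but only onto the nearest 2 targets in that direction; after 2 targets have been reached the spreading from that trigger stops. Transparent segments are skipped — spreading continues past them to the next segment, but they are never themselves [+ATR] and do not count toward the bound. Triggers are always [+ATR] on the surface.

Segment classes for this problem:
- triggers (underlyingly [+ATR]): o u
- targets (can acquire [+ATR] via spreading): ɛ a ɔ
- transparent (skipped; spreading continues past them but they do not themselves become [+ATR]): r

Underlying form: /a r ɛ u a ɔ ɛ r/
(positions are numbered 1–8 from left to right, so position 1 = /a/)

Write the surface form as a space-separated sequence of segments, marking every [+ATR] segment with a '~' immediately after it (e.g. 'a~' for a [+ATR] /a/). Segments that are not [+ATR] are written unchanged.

From /u/ at 4 leftward: 3 /ɛ/ → [+ATR]; 2 /r/ transparent; 1 /a/ → [+ATR]; bound reached.
Targets with no active source: positions 5 6 7 stay [-ATR].
[+ATR] positions on the surface: 1 3 4.

a~ r ɛ~ u~ a ɔ ɛ r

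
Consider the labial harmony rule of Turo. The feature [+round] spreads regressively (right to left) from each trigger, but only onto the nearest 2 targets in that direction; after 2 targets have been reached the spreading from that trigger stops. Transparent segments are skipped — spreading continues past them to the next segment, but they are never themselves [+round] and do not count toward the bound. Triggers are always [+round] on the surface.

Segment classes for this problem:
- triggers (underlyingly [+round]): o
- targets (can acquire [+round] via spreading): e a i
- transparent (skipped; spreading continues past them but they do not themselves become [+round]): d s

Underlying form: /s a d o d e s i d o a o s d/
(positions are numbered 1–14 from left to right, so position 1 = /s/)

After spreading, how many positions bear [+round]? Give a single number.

7

From /o/ at 4 leftward: 3 /d/ transparent; 2 /a/ → [+round]; 1 /s/ transparent; word edge.
From /o/ at 10 leftward: 9 /d/ transparent; 8 /i/ → [+round]; 7 /s/ transparent; 6 /e/ → [+round]; bound reached.
From /o/ at 12 leftward: 11 /a/ → [+round]; 10 /o/ is itself a trigger — this domain ends here.
[+round] positions on the surface: 2 4 6 8 10 11 12.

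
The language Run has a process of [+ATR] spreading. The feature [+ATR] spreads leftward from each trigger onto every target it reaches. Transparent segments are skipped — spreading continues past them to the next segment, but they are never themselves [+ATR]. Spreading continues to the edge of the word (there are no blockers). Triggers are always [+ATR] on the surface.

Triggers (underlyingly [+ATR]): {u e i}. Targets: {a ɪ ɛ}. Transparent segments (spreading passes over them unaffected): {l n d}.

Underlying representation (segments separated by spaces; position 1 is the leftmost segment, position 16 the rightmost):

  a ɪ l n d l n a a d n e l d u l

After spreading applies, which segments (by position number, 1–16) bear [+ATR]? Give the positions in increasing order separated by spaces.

1 2 8 9 12 15

From /e/ at 12 leftward: 11 /n/ transparent; 10 /d/ transparent; 9 /a/ → [+ATR]; 8 /a/ → [+ATR]; 7 /n/ transparent; 6 /l/ transparent; 5 /d/ transparent; 4 /n/ transparent; 3 /l/ transparent; 2 /ɪ/ → [+ATR]; 1 /a/ → [+ATR]; word edge.
From /u/ at 15 leftward: 14 /d/ transparent; 13 /l/ transparent; 12 /e/ is itself a trigger — this domain ends here.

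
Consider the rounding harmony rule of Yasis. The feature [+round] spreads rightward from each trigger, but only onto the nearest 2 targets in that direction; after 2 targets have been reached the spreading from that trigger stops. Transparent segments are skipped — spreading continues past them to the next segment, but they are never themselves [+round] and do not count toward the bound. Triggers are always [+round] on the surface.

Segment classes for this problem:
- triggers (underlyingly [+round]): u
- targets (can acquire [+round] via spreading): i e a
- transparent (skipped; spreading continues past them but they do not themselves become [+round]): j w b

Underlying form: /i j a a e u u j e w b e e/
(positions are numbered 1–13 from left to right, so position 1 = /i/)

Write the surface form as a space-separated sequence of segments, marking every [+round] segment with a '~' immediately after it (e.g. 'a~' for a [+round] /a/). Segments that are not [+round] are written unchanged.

i j a a e u~ u~ j e~ w b e~ e

From /u/ at 6 rightward: 7 /u/ is itself a trigger — this domain ends here.
From /u/ at 7 rightward: 8 /j/ transparent; 9 /e/ → [+round]; 10 /w/ transparent; 11 /b/ transparent; 12 /e/ → [+round]; bound reached.
Targets with no active source: positions 1 3 4 5 13 stay [-round].
[+round] positions on the surface: 6 7 9 12.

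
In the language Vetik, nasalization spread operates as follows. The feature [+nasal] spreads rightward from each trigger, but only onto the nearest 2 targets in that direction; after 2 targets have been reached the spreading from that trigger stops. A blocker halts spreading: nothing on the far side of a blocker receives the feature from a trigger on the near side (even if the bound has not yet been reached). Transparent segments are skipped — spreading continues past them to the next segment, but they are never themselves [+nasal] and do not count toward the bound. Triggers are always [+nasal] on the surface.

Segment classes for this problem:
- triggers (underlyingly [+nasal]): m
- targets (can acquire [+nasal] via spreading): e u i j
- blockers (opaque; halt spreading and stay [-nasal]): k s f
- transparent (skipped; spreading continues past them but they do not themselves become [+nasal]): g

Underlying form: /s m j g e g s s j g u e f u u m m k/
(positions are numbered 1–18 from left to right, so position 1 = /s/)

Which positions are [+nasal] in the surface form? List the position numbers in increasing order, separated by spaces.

2 3 5 16 17

From /m/ at 2 rightward: 3 /j/ → [+nasal]; 4 /g/ transparent; 5 /e/ → [+nasal]; bound reached.
From /m/ at 16 rightward: 17 /m/ is itself a trigger — this domain ends here.
From /m/ at 17 rightward: 18 /k/ blocks.
Targets with no active source: positions 9 11 12 14 15 stay [-nasal].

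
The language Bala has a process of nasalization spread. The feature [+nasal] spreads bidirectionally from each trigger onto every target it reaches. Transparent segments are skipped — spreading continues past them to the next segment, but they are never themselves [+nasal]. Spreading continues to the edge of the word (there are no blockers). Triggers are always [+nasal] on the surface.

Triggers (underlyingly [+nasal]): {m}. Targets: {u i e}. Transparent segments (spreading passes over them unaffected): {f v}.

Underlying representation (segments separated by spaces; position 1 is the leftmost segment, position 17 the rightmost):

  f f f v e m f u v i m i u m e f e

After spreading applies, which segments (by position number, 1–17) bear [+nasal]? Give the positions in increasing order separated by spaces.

5 6 8 10 11 12 13 14 15 17

From /m/ at 6 rightward: 7 /f/ transparent; 8 /u/ → [+nasal]; 9 /v/ transparent; 10 /i/ → [+nasal]; 11 /m/ is itself a trigger — this domain ends here.
From /m/ at 6 leftward: 5 /e/ → [+nasal]; 4 /v/ transparent; 3 /f/ transparent; 2 /f/ transparent; 1 /f/ transparent; word edge.
From /m/ at 11 rightward: 12 /i/ → [+nasal]; 13 /u/ → [+nasal]; 14 /m/ is itself a trigger — this domain ends here.
From /m/ at 11 leftward: 10 /i/ → [+nasal]; 9 /v/ transparent; 8 /u/ → [+nasal]; 7 /f/ transparent; 6 /m/ is itself a trigger — this domain ends here.
From /m/ at 14 rightward: 15 /e/ → [+nasal]; 16 /f/ transparent; 17 /e/ → [+nasal]; word edge.
From /m/ at 14 leftward: 13 /u/ → [+nasal]; 12 /i/ → [+nasal]; 11 /m/ is itself a trigger — this domain ends here.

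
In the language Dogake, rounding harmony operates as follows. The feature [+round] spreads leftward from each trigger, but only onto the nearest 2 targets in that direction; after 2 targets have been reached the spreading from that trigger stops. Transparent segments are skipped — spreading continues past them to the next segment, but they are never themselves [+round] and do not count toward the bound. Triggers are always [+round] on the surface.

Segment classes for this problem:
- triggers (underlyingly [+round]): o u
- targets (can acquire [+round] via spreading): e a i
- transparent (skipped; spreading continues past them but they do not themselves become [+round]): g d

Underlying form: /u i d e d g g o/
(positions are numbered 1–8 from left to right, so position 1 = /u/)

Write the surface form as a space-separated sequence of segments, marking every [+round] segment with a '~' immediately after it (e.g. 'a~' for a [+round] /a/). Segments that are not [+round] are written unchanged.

From /u/ at 1 leftward: word edge.
From /o/ at 8 leftward: 7 /g/ transparent; 6 /g/ transparent; 5 /d/ transparent; 4 /e/ → [+round]; 3 /d/ transparent; 2 /i/ → [+round]; bound reached.
[+round] positions on the surface: 1 2 4 8.

u~ i~ d e~ d g g o~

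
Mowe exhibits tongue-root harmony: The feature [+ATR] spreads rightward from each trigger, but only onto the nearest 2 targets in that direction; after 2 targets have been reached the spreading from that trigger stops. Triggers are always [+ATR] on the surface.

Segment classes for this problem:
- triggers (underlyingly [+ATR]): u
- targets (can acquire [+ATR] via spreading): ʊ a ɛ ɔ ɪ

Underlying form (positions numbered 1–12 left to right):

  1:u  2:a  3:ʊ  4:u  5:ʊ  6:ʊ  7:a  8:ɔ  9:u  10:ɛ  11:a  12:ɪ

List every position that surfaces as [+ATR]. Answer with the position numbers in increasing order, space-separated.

From /u/ at 1 rightward: 2 /a/ → [+ATR]; 3 /ʊ/ → [+ATR]; bound reached.
From /u/ at 4 rightward: 5 /ʊ/ → [+ATR]; 6 /ʊ/ → [+ATR]; bound reached.
From /u/ at 9 rightward: 10 /ɛ/ → [+ATR]; 11 /a/ → [+ATR]; bound reached.
Targets with no active source: positions 7 8 12 stay [-ATR].

1 2 3 4 5 6 9 10 11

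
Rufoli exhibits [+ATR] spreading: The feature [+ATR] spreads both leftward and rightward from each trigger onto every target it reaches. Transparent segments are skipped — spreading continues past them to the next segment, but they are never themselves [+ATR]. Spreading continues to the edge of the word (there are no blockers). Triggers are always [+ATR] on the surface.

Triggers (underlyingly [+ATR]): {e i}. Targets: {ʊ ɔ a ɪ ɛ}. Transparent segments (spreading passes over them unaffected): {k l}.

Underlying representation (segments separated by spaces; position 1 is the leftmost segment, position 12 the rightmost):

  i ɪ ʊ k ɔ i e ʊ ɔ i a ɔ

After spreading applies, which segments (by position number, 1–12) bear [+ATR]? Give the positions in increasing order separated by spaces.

1 2 3 5 6 7 8 9 10 11 12

From /i/ at 1 rightward: 2 /ɪ/ → [+ATR]; 3 /ʊ/ → [+ATR]; 4 /k/ transparent; 5 /ɔ/ → [+ATR]; 6 /i/ is itself a trigger — this domain ends here.
From /i/ at 1 leftward: word edge.
From /i/ at 6 rightward: 7 /e/ is itself a trigger — this domain ends here.
From /i/ at 6 leftward: 5 /ɔ/ → [+ATR]; 4 /k/ transparent; 3 /ʊ/ → [+ATR]; 2 /ɪ/ → [+ATR]; 1 /i/ is itself a trigger — this domain ends here.
From /e/ at 7 rightward: 8 /ʊ/ → [+ATR]; 9 /ɔ/ → [+ATR]; 10 /i/ is itself a trigger — this domain ends here.
From /e/ at 7 leftward: 6 /i/ is itself a trigger — this domain ends here.
From /i/ at 10 rightward: 11 /a/ → [+ATR]; 12 /ɔ/ → [+ATR]; word edge.
From /i/ at 10 leftward: 9 /ɔ/ → [+ATR]; 8 /ʊ/ → [+ATR]; 7 /e/ is itself a trigger — this domain ends here.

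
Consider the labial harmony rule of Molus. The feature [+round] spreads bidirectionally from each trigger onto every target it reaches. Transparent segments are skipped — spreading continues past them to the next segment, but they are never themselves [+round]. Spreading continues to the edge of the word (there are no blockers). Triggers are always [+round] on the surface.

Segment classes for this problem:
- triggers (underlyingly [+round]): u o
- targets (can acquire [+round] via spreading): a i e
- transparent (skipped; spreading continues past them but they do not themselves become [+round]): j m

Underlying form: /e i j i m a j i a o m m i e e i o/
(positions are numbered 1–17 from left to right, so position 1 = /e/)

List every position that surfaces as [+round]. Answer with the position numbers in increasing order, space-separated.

From /o/ at 10 rightward: 11 /m/ transparent; 12 /m/ transparent; 13 /i/ → [+round]; 14 /e/ → [+round]; 15 /e/ → [+round]; 16 /i/ → [+round]; 17 /o/ is itself a trigger — this domain ends here.
From /o/ at 10 leftward: 9 /a/ → [+round]; 8 /i/ → [+round]; 7 /j/ transparent; 6 /a/ → [+round]; 5 /m/ transparent; 4 /i/ → [+round]; 3 /j/ transparent; 2 /i/ → [+round]; 1 /e/ → [+round]; word edge.
From /o/ at 17 rightward: word edge.
From /o/ at 17 leftward: 16 /i/ → [+round]; 15 /e/ → [+round]; 14 /e/ → [+round]; 13 /i/ → [+round]; 12 /m/ transparent; 11 /m/ transparent; 10 /o/ is itself a trigger — this domain ends here.

1 2 4 6 8 9 10 13 14 15 16 17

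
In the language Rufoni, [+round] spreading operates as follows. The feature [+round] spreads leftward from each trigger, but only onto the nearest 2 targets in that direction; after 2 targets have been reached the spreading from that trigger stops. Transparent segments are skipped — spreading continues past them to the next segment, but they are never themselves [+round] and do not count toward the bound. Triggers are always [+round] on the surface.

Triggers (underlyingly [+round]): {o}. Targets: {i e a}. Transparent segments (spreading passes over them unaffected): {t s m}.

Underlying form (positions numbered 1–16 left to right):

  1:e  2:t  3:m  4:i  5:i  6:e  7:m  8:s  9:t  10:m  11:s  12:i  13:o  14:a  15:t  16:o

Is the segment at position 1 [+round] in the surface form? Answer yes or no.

no

From /o/ at 13 leftward: 12 /i/ → [+round]; 11 /s/ transparent; 10 /m/ transparent; 9 /t/ transparent; 8 /s/ transparent; 7 /m/ transparent; 6 /e/ → [+round]; bound reached.
From /o/ at 16 leftward: 15 /t/ transparent; 14 /a/ → [+round]; 13 /o/ is itself a trigger — this domain ends here.
Targets with no active source: positions 1 4 5 stay [-round].
[+round] positions on the surface: 6 12 13 14 16.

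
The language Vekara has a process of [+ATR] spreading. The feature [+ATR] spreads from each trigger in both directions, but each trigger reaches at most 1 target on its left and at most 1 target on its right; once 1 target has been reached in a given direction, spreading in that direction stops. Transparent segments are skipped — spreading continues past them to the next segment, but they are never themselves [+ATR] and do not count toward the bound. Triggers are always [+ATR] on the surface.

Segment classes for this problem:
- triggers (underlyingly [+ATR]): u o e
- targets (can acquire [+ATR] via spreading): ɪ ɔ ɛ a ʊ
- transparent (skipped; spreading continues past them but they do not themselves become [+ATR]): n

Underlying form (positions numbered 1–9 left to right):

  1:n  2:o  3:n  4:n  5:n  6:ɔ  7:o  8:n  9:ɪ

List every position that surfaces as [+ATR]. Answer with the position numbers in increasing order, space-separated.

From /o/ at 2 rightward: 3 /n/ transparent; 4 /n/ transparent; 5 /n/ transparent; 6 /ɔ/ → [+ATR]; bound reached.
From /o/ at 2 leftward: 1 /n/ transparent; word edge.
From /o/ at 7 rightward: 8 /n/ transparent; 9 /ɪ/ → [+ATR]; bound reached.
From /o/ at 7 leftward: 6 /ɔ/ → [+ATR]; bound reached.

2 6 7 9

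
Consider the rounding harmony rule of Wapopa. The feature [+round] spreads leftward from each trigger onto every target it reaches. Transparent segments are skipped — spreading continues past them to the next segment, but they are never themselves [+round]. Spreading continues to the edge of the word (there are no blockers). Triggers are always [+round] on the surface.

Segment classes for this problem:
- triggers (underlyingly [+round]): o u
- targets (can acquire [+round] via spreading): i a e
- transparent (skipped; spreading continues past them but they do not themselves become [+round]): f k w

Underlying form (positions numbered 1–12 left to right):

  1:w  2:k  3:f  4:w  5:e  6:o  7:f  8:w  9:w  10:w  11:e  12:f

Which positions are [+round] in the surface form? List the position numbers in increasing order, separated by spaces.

5 6

From /o/ at 6 leftward: 5 /e/ → [+round]; 4 /w/ transparent; 3 /f/ transparent; 2 /k/ transparent; 1 /w/ transparent; word edge.
Target with no active source: position 11 stays [-round].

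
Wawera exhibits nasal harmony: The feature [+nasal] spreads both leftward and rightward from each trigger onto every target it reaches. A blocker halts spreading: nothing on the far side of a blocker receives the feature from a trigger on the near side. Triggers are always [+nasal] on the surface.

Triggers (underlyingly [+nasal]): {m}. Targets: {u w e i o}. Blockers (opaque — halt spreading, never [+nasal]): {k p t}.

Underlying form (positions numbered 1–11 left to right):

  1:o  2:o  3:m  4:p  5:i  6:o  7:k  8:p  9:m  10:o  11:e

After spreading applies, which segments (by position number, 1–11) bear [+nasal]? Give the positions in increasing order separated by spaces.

1 2 3 9 10 11

From /m/ at 3 rightward: 4 /p/ blocks.
From /m/ at 3 leftward: 2 /o/ → [+nasal]; 1 /o/ → [+nasal]; word edge.
From /m/ at 9 rightward: 10 /o/ → [+nasal]; 11 /e/ → [+nasal]; word edge.
From /m/ at 9 leftward: 8 /p/ blocks.
Targets with no active source: positions 5 6 stay [-nasal].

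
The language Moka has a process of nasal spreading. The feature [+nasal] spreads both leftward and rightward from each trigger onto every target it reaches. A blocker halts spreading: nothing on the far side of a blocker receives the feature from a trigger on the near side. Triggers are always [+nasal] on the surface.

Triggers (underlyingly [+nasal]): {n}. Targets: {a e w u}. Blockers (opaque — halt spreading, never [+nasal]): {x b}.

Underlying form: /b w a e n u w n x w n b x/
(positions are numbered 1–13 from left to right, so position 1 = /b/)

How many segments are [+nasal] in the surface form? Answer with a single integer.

9

From /n/ at 5 rightward: 6 /u/ → [+nasal]; 7 /w/ → [+nasal]; 8 /n/ is itself a trigger — this domain ends here.
From /n/ at 5 leftward: 4 /e/ → [+nasal]; 3 /a/ → [+nasal]; 2 /w/ → [+nasal]; 1 /b/ blocks.
From /n/ at 8 rightward: 9 /x/ blocks.
From /n/ at 8 leftward: 7 /w/ → [+nasal]; 6 /u/ → [+nasal]; 5 /n/ is itself a trigger — this domain ends here.
From /n/ at 11 rightward: 12 /b/ blocks.
From /n/ at 11 leftward: 10 /w/ → [+nasal]; 9 /x/ blocks.
[+nasal] positions on the surface: 2 3 4 5 6 7 8 10 11.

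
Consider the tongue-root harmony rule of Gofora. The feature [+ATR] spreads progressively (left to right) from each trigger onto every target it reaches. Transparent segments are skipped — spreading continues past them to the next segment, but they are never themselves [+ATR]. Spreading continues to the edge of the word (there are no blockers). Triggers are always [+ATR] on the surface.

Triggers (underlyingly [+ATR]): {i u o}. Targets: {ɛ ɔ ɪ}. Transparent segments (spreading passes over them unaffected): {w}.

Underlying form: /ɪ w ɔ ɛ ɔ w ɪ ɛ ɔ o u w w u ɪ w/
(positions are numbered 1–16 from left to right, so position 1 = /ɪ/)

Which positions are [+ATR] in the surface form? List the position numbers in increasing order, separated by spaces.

10 11 14 15

From /o/ at 10 rightward: 11 /u/ is itself a trigger — this domain ends here.
From /u/ at 11 rightward: 12 /w/ transparent; 13 /w/ transparent; 14 /u/ is itself a trigger — this domain ends here.
From /u/ at 14 rightward: 15 /ɪ/ → [+ATR]; 16 /w/ transparent; word edge.
Targets with no active source: positions 1 3 4 5 7 8 9 stay [-ATR].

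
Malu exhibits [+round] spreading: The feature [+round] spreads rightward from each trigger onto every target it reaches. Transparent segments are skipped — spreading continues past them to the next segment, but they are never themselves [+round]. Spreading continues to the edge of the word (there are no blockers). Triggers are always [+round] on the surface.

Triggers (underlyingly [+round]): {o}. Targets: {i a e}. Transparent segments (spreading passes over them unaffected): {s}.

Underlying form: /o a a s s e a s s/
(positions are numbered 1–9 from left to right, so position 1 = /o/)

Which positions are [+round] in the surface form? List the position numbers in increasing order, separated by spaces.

1 2 3 6 7

From /o/ at 1 rightward: 2 /a/ → [+round]; 3 /a/ → [+round]; 4 /s/ transparent; 5 /s/ transparent; 6 /e/ → [+round]; 7 /a/ → [+round]; 8 /s/ transparent; 9 /s/ transparent; word edge.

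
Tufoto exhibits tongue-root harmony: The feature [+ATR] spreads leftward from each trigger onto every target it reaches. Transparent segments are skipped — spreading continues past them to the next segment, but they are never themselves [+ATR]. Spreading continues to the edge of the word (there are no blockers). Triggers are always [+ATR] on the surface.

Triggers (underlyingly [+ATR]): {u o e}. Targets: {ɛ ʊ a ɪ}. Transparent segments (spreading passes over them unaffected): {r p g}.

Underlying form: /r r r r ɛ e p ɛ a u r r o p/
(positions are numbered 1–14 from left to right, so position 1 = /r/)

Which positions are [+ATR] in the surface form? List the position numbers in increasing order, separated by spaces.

From /e/ at 6 leftward: 5 /ɛ/ → [+ATR]; 4 /r/ transparent; 3 /r/ transparent; 2 /r/ transparent; 1 /r/ transparent; word edge.
From /u/ at 10 leftward: 9 /a/ → [+ATR]; 8 /ɛ/ → [+ATR]; 7 /p/ transparent; 6 /e/ is itself a trigger — this domain ends here.
From /o/ at 13 leftward: 12 /r/ transparent; 11 /r/ transparent; 10 /u/ is itself a trigger — this domain ends here.

5 6 8 9 10 13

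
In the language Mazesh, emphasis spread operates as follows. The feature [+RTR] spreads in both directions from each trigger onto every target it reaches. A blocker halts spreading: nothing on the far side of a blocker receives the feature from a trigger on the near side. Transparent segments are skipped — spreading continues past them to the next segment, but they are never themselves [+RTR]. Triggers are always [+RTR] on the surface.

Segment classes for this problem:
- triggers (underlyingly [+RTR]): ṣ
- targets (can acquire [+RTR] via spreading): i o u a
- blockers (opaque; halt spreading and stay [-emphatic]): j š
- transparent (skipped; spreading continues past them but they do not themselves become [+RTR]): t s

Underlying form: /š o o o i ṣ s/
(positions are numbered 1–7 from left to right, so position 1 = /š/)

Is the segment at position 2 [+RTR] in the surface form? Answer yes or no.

yes

From /ṣ/ at 6 rightward: 7 /s/ transparent; word edge.
From /ṣ/ at 6 leftward: 5 /i/ → [+RTR]; 4 /o/ → [+RTR]; 3 /o/ → [+RTR]; 2 /o/ → [+RTR]; 1 /š/ blocks.
[+RTR] positions on the surface: 2 3 4 5 6.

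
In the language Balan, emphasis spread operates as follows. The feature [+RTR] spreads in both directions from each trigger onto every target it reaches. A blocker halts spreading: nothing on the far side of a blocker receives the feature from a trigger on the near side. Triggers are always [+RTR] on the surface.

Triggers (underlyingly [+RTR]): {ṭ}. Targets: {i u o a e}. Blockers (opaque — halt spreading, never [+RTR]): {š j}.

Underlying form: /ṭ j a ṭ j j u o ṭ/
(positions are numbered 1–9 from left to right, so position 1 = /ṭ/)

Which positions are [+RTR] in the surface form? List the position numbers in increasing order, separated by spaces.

From /ṭ/ at 1 rightward: 2 /j/ blocks.
From /ṭ/ at 1 leftward: word edge.
From /ṭ/ at 4 rightward: 5 /j/ blocks.
From /ṭ/ at 4 leftward: 3 /a/ → [+RTR]; 2 /j/ blocks.
From /ṭ/ at 9 rightward: word edge.
From /ṭ/ at 9 leftward: 8 /o/ → [+RTR]; 7 /u/ → [+RTR]; 6 /j/ blocks.

1 3 4 7 8 9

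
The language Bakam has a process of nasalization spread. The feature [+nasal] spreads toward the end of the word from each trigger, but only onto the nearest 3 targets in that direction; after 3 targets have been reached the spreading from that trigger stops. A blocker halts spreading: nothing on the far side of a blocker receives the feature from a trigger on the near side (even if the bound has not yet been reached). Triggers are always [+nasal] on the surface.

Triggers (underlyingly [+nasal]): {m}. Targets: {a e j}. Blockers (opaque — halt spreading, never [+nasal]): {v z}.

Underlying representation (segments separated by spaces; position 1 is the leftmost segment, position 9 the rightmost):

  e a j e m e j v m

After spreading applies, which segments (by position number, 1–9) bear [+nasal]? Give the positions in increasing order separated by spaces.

From /m/ at 5 rightward: 6 /e/ → [+nasal]; 7 /j/ → [+nasal]; 8 /v/ blocks.
From /m/ at 9 rightward: word edge.
Targets with no active source: positions 1 2 3 4 stay [-nasal].

5 6 7 9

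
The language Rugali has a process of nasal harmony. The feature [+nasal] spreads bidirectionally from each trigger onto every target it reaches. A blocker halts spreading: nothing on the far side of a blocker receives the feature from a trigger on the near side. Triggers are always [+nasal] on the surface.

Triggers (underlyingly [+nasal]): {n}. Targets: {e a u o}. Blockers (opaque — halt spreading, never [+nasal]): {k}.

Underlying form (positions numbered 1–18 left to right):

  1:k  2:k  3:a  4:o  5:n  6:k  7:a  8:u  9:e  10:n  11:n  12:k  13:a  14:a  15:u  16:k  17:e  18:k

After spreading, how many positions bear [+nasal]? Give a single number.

8

From /n/ at 5 rightward: 6 /k/ blocks.
From /n/ at 5 leftward: 4 /o/ → [+nasal]; 3 /a/ → [+nasal]; 2 /k/ blocks.
From /n/ at 10 rightward: 11 /n/ is itself a trigger — this domain ends here.
From /n/ at 10 leftward: 9 /e/ → [+nasal]; 8 /u/ → [+nasal]; 7 /a/ → [+nasal]; 6 /k/ blocks.
From /n/ at 11 rightward: 12 /k/ blocks.
From /n/ at 11 leftward: 10 /n/ is itself a trigger — this domain ends here.
Targets with no active source: positions 13 14 15 17 stay [-nasal].
[+nasal] positions on the surface: 3 4 5 7 8 9 10 11.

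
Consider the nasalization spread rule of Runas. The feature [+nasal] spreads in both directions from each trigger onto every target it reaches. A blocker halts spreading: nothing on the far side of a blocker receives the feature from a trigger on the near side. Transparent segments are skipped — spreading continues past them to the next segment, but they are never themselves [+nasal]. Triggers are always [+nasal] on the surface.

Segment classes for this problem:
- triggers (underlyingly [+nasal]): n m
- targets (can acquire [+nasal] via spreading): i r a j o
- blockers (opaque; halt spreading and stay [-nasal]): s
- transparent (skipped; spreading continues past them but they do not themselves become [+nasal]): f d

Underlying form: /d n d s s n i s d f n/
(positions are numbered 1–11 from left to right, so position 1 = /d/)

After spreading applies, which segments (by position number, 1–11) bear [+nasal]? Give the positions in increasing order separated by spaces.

From /n/ at 2 rightward: 3 /d/ transparent; 4 /s/ blocks.
From /n/ at 2 leftward: 1 /d/ transparent; word edge.
From /n/ at 6 rightward: 7 /i/ → [+nasal]; 8 /s/ blocks.
From /n/ at 6 leftward: 5 /s/ blocks.
From /n/ at 11 rightward: word edge.
From /n/ at 11 leftward: 10 /f/ transparent; 9 /d/ transparent; 8 /s/ blocks.

2 6 7 11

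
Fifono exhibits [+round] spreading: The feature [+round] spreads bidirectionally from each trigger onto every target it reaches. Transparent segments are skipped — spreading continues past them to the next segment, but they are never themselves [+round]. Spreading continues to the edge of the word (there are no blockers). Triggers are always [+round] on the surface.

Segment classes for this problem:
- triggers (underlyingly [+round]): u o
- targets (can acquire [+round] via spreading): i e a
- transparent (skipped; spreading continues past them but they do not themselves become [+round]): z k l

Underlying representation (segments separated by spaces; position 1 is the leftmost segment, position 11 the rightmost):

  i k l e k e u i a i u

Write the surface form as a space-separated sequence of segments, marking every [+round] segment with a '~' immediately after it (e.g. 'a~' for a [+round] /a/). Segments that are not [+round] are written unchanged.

From /u/ at 7 rightward: 8 /i/ → [+round]; 9 /a/ → [+round]; 10 /i/ → [+round]; 11 /u/ is itself a trigger — this domain ends here.
From /u/ at 7 leftward: 6 /e/ → [+round]; 5 /k/ transparent; 4 /e/ → [+round]; 3 /l/ transparent; 2 /k/ transparent; 1 /i/ → [+round]; word edge.
From /u/ at 11 rightward: word edge.
From /u/ at 11 leftward: 10 /i/ → [+round]; 9 /a/ → [+round]; 8 /i/ → [+round]; 7 /u/ is itself a trigger — this domain ends here.
[+round] positions on the surface: 1 4 6 7 8 9 10 11.

i~ k l e~ k e~ u~ i~ a~ i~ u~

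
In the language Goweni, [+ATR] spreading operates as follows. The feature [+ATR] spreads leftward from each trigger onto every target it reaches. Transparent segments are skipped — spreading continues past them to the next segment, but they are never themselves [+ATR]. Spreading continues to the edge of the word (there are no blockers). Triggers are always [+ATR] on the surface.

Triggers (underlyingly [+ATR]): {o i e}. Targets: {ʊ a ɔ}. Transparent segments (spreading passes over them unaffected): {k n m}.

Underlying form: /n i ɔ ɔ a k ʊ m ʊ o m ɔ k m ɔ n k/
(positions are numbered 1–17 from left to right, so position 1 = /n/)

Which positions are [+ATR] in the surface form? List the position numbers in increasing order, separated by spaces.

From /i/ at 2 leftward: 1 /n/ transparent; word edge.
From /o/ at 10 leftward: 9 /ʊ/ → [+ATR]; 8 /m/ transparent; 7 /ʊ/ → [+ATR]; 6 /k/ transparent; 5 /a/ → [+ATR]; 4 /ɔ/ → [+ATR]; 3 /ɔ/ → [+ATR]; 2 /i/ is itself a trigger — this domain ends here.
Targets with no active source: positions 12 15 stay [-ATR].

2 3 4 5 7 9 10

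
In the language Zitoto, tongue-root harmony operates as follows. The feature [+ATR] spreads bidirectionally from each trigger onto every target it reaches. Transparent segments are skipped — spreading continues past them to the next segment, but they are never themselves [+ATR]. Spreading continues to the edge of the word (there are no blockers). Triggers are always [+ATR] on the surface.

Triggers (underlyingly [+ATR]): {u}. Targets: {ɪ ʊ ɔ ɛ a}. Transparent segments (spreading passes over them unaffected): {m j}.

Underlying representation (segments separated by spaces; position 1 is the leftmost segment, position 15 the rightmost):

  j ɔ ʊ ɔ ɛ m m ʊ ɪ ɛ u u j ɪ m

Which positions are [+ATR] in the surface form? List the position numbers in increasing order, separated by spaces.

2 3 4 5 8 9 10 11 12 14

From /u/ at 11 rightward: 12 /u/ is itself a trigger — this domain ends here.
From /u/ at 11 leftward: 10 /ɛ/ → [+ATR]; 9 /ɪ/ → [+ATR]; 8 /ʊ/ → [+ATR]; 7 /m/ transparent; 6 /m/ transparent; 5 /ɛ/ → [+ATR]; 4 /ɔ/ → [+ATR]; 3 /ʊ/ → [+ATR]; 2 /ɔ/ → [+ATR]; 1 /j/ transparent; word edge.
From /u/ at 12 rightward: 13 /j/ transparent; 14 /ɪ/ → [+ATR]; 15 /m/ transparent; word edge.
From /u/ at 12 leftward: 11 /u/ is itself a trigger — this domain ends here.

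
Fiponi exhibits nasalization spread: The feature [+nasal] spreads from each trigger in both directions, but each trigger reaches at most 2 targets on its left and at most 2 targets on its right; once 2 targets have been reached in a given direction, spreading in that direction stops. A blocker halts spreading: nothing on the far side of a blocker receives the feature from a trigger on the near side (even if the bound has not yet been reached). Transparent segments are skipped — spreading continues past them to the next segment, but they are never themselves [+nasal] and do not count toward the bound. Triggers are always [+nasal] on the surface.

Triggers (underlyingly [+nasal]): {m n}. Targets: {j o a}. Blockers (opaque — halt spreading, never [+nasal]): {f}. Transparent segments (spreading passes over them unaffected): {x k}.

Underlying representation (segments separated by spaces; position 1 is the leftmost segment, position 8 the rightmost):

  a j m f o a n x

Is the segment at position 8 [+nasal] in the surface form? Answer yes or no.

From /m/ at 3 rightward: 4 /f/ blocks.
From /m/ at 3 leftward: 2 /j/ → [+nasal]; 1 /a/ → [+nasal]; bound reached.
From /n/ at 7 rightward: 8 /x/ transparent; word edge.
From /n/ at 7 leftward: 6 /a/ → [+nasal]; 5 /o/ → [+nasal]; bound reached.
[+nasal] positions on the surface: 1 2 3 5 6 7.

no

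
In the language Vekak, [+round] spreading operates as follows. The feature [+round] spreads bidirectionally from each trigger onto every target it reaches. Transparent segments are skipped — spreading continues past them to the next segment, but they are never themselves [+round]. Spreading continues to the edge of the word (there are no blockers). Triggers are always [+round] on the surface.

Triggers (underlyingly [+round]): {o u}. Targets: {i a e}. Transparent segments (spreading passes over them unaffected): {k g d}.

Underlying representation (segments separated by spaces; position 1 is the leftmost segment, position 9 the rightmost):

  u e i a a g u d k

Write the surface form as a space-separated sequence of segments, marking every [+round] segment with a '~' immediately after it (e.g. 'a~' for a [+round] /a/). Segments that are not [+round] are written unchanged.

u~ e~ i~ a~ a~ g u~ d k

From /u/ at 1 rightward: 2 /e/ → [+round]; 3 /i/ → [+round]; 4 /a/ → [+round]; 5 /a/ → [+round]; 6 /g/ transparent; 7 /u/ is itself a trigger — this domain ends here.
From /u/ at 1 leftward: word edge.
From /u/ at 7 rightward: 8 /d/ transparent; 9 /k/ transparent; word edge.
From /u/ at 7 leftward: 6 /g/ transparent; 5 /a/ → [+round]; 4 /a/ → [+round]; 3 /i/ → [+round]; 2 /e/ → [+round]; 1 /u/ is itself a trigger — this domain ends here.
[+round] positions on the surface: 1 2 3 4 5 7.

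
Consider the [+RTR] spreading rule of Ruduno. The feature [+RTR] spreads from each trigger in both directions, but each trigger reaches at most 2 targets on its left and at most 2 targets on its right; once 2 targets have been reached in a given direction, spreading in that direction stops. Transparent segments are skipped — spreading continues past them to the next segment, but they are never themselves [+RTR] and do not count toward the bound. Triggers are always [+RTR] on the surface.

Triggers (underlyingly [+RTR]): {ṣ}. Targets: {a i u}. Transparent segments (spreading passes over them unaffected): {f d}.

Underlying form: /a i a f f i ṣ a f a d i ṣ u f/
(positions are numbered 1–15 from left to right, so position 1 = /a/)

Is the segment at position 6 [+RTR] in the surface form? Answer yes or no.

From /ṣ/ at 7 rightward: 8 /a/ → [+RTR]; 9 /f/ transparent; 10 /a/ → [+RTR]; bound reached.
From /ṣ/ at 7 leftward: 6 /i/ → [+RTR]; 5 /f/ transparent; 4 /f/ transparent; 3 /a/ → [+RTR]; bound reached.
From /ṣ/ at 13 rightward: 14 /u/ → [+RTR]; 15 /f/ transparent; word edge.
From /ṣ/ at 13 leftward: 12 /i/ → [+RTR]; 11 /d/ transparent; 10 /a/ → [+RTR]; bound reached.
Targets with no active source: positions 1 2 stay [-emphatic].
[+RTR] positions on the surface: 3 6 7 8 10 12 13 14.

yes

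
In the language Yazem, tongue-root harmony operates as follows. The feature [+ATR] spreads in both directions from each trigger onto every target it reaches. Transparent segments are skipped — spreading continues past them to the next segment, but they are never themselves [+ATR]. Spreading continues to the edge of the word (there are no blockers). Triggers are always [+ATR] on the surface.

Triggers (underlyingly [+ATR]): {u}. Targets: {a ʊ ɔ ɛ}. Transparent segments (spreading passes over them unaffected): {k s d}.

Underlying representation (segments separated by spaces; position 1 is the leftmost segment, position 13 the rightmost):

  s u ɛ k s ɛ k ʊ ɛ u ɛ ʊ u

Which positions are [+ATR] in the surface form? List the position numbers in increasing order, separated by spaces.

From /u/ at 2 rightward: 3 /ɛ/ → [+ATR]; 4 /k/ transparent; 5 /s/ transparent; 6 /ɛ/ → [+ATR]; 7 /k/ transparent; 8 /ʊ/ → [+ATR]; 9 /ɛ/ → [+ATR]; 10 /u/ is itself a trigger — this domain ends here.
From /u/ at 2 leftward: 1 /s/ transparent; word edge.
From /u/ at 10 rightward: 11 /ɛ/ → [+ATR]; 12 /ʊ/ → [+ATR]; 13 /u/ is itself a trigger — this domain ends here.
From /u/ at 10 leftward: 9 /ɛ/ → [+ATR]; 8 /ʊ/ → [+ATR]; 7 /k/ transparent; 6 /ɛ/ → [+ATR]; 5 /s/ transparent; 4 /k/ transparent; 3 /ɛ/ → [+ATR]; 2 /u/ is itself a trigger — this domain ends here.
From /u/ at 13 rightward: word edge.
From /u/ at 13 leftward: 12 /ʊ/ → [+ATR]; 11 /ɛ/ → [+ATR]; 10 /u/ is itself a trigger — this domain ends here.

2 3 6 8 9 10 11 12 13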